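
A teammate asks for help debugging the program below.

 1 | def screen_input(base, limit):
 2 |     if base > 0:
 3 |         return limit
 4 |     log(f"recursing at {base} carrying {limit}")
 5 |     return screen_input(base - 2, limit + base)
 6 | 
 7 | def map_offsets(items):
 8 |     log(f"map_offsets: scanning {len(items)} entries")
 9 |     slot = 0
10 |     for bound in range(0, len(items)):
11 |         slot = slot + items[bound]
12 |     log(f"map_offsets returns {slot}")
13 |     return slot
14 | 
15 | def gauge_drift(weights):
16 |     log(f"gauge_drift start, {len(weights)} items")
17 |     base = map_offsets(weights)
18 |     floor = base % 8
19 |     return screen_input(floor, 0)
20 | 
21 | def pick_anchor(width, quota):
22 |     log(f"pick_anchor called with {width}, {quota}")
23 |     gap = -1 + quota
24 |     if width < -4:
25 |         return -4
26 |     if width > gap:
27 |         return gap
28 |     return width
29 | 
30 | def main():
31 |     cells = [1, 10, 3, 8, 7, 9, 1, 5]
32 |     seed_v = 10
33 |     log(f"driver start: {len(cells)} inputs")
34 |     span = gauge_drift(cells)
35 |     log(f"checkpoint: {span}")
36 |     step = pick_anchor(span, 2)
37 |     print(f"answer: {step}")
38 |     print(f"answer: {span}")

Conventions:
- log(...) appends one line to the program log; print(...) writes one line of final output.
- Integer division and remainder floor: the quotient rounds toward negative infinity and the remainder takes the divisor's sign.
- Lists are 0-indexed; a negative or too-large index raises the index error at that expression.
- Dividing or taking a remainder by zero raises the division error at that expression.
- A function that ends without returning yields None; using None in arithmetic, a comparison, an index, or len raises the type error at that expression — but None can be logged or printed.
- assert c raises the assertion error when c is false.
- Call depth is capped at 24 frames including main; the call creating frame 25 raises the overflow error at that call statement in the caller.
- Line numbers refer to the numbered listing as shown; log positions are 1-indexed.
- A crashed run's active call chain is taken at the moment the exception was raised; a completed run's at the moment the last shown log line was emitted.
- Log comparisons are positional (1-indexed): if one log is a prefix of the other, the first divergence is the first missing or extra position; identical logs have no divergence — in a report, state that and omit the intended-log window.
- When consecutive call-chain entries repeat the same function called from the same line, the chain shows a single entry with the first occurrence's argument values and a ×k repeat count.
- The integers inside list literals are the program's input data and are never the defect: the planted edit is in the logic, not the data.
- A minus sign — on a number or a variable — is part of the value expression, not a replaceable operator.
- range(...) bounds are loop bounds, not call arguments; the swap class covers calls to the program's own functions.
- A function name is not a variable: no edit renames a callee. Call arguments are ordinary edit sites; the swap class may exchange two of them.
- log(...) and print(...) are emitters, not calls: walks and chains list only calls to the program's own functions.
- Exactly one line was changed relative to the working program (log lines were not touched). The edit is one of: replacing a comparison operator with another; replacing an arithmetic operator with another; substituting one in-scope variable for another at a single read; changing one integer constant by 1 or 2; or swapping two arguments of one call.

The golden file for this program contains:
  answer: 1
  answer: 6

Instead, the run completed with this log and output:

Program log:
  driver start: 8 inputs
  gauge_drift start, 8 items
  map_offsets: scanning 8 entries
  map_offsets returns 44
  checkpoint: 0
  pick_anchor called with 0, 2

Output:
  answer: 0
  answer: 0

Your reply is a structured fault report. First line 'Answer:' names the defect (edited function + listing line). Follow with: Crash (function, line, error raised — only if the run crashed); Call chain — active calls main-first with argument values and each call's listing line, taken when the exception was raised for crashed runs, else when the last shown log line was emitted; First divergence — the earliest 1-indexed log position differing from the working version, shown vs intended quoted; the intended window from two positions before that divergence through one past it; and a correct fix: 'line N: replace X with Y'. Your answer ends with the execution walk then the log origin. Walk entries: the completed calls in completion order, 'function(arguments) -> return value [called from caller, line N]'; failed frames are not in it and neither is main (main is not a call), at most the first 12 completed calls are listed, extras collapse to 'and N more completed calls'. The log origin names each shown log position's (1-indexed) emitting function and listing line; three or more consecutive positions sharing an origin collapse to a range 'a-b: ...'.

Answer: the defect is in screen_input at line 2.
The tell: Log line 5 is where behavior first shows: 'checkpoint: 0' appears instead of 'recursing at 4 carrying 0'.
Call chain: main -> pick_anchor(0, 2) (called at line 36).
First divergence: at position 5 the run shows 'checkpoint: 0' where the working version logs 'recursing at 4 carrying 0'.
Intended log window:
  3: map_offsets: scanning 8 entries
  4: map_offsets returns 44
  5: recursing at 4 carrying 0
  6: recursing at 2 carrying 4
Execution walk:
  map_offsets([1, 10, 3, 8, 7, 9, 1, 5]) -> 44  [called from gauge_drift, line 17]
  screen_input(4, 0) -> 0  [called from gauge_drift, line 19]
  gauge_drift([1, 10, 3, 8, 7, 9, 1, 5]) -> 0  [called from main, line 34]
  pick_anchor(0, 2) -> 0  [called from main, line 36]
Log line origins:
  1: from main, line 33
  2: from gauge_drift, line 16
  3: from map_offsets, line 8
  4: from map_offsets, line 12
  5: from main, line 35
  6: from pick_anchor, line 22
A correct fix: line 2: replace `>` with `<=`.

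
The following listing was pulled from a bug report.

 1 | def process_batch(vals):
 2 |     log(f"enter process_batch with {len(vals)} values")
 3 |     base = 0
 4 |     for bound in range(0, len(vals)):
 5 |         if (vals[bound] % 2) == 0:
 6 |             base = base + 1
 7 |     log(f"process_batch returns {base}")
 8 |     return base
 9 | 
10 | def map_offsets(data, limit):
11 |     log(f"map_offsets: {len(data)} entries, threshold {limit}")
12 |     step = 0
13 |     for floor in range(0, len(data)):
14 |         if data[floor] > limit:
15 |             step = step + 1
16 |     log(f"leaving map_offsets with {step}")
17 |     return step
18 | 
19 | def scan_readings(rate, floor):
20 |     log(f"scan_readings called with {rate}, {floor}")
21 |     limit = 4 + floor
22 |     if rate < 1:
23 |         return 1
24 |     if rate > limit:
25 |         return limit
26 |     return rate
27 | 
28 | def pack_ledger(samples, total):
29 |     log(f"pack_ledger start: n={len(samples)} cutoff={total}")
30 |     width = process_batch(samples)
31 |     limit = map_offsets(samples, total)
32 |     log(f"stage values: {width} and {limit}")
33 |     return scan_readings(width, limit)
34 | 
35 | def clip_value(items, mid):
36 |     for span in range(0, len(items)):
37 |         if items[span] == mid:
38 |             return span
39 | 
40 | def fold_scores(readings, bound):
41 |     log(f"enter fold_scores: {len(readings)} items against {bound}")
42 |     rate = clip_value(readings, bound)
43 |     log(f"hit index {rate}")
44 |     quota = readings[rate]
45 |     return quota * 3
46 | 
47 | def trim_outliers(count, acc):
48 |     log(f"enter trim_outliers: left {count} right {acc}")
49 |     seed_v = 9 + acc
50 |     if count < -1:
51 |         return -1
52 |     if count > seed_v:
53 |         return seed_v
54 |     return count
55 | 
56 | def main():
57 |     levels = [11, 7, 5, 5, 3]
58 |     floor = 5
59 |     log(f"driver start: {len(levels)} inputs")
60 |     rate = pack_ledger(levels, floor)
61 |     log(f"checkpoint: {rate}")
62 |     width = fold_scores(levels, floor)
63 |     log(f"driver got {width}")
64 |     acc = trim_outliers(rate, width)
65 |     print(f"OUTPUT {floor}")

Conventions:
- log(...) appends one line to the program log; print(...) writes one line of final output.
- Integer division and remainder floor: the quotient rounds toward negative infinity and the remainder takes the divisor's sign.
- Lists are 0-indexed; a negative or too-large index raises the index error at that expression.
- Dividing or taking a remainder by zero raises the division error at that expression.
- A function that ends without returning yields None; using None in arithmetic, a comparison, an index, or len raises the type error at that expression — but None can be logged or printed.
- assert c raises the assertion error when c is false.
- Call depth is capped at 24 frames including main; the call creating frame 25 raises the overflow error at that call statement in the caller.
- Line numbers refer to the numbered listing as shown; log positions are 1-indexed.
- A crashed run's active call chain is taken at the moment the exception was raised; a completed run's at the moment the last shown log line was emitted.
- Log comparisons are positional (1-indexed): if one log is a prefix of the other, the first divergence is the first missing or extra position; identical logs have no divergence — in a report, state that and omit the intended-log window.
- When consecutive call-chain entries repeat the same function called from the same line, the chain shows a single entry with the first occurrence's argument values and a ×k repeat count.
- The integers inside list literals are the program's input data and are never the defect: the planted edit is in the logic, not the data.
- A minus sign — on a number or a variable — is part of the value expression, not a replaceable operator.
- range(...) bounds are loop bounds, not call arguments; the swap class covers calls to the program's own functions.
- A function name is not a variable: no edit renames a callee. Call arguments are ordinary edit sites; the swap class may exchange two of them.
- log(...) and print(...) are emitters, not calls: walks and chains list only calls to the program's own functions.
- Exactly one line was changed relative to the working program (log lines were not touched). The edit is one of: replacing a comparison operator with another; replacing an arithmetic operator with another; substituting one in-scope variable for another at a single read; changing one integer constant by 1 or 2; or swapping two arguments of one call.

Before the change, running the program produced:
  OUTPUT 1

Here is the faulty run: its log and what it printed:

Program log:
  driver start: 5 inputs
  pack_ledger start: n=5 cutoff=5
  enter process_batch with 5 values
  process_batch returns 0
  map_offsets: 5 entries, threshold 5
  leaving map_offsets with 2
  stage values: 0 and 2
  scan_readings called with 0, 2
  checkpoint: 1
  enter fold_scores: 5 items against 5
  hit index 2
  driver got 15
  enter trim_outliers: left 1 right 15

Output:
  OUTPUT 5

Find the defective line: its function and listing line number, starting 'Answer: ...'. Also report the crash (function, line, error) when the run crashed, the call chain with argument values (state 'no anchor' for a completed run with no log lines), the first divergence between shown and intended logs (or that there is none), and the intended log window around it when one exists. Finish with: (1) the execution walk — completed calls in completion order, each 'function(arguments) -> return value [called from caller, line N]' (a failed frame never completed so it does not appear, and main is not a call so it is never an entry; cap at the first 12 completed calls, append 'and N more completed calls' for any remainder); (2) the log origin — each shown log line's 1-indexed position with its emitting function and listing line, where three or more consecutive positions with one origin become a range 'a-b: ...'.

Answer: the defect is in main at line 65.
The tell: Nothing in the log betrays the bug — only the output does.
Call chain: main -> trim_outliers(1, 15) (called at line 64).
First divergence: none — the logs agree in full.
Execution walk:
  process_batch([11, 7, 5, 5, 3]) -> 0  [called from pack_ledger, line 30]
  map_offsets([11, 7, 5, 5, 3], 5) -> 2  [called from pack_ledger, line 31]
  scan_readings(0, 2) -> 1  [called from pack_ledger, line 33]
  pack_ledger([11, 7, 5, 5, 3], 5) -> 1  [called from main, line 60]
  clip_value([11, 7, 5, 5, 3], 5) -> 2  [called from fold_scores, line 42]
  fold_scores([11, 7, 5, 5, 3], 5) -> 15  [called from main, line 62]
  trim_outliers(1, 15) -> 1  [called from main, line 64]
Log origins:
  1: logged in main at line 59
  2: logged in pack_ledger at line 29
  3: logged in process_batch at line 2
  4: logged in process_batch at line 7
  5: logged in map_offsets at line 11
  6: logged in map_offsets at line 16
  7: logged in pack_ledger at line 32
  8: logged in scan_readings at line 20
  9: logged in main at line 61
  10: logged in fold_scores at line 41
  11: logged in fold_scores at line 43
  12: logged in main at line 63
  13: logged in trim_outliers at line 48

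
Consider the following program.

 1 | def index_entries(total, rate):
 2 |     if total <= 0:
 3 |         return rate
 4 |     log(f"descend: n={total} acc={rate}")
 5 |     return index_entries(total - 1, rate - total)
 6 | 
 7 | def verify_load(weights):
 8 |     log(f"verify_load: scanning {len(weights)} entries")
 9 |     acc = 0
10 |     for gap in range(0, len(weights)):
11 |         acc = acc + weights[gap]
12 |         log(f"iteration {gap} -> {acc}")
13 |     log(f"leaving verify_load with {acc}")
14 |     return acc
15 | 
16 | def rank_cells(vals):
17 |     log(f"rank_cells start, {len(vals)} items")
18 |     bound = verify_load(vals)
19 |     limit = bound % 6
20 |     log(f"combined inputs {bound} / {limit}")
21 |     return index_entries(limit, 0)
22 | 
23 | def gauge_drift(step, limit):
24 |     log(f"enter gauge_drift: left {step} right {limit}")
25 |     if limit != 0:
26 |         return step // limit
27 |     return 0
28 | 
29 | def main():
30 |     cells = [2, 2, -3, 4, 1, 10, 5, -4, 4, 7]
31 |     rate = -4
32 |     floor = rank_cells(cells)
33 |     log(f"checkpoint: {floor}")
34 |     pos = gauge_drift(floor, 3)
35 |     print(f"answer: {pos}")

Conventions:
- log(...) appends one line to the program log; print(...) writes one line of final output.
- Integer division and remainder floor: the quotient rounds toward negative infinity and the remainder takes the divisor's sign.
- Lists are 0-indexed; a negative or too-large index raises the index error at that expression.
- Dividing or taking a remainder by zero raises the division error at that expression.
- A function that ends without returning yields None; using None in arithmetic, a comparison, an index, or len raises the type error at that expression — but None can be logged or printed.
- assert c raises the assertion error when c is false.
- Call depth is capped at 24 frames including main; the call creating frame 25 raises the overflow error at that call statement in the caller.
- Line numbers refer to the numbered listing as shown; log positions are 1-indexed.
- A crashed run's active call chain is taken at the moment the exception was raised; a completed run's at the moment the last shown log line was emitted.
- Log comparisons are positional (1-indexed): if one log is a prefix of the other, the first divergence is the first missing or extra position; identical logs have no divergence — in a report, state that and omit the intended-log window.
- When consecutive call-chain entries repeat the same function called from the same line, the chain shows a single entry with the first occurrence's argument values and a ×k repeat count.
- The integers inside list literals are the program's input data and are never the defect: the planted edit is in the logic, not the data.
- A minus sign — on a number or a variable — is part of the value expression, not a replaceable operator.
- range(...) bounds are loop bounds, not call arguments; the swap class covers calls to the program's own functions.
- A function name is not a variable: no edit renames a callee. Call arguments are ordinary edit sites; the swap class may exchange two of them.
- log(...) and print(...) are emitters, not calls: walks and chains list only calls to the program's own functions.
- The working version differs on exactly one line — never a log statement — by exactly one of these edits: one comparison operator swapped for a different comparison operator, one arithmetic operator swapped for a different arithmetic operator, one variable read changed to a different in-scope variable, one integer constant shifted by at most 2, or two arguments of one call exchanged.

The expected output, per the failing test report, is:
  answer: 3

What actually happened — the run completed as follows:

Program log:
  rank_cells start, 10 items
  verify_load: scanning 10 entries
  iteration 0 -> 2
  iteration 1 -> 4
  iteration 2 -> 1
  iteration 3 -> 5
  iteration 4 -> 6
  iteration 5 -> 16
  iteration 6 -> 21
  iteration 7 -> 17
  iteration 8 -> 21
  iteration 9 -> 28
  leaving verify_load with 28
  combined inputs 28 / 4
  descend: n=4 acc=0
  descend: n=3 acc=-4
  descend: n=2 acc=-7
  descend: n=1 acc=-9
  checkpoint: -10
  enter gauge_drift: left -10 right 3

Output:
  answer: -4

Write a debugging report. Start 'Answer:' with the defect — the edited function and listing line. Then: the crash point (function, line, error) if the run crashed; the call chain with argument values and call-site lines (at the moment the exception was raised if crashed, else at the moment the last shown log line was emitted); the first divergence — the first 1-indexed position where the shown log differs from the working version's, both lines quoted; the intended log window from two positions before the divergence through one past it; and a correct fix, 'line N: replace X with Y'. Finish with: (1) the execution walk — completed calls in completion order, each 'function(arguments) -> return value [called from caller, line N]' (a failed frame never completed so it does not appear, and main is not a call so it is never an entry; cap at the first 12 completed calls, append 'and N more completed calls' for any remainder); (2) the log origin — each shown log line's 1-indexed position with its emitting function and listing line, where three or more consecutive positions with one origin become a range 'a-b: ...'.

Answer: the defect is in index_entries at line 5.
The tell: Log line 16 is where behavior first shows: 'descend: n=3 acc=-4' appears instead of 'descend: n=3 acc=4'.
Call chain: main -> gauge_drift(-10, 3) (called at line 34).
First divergence: at position 16 the run shows 'descend: n=3 acc=-4' where the working version logs 'descend: n=3 acc=4'.
Intended log window:
  14: combined inputs 28 / 4
  15: descend: n=4 acc=0
  16: descend: n=3 acc=4
  17: descend: n=2 acc=7
Execution walk:
  verify_load([2, 2, -3, 4, 1, 10, 5, -4, 4, 7]) -> 28  [called from rank_cells, line 18]
  index_entries(0, -10) -> -10  [called from index_entries, line 5]
  index_entries(1, -9) -> -10  [called from index_entries, line 5]
  index_entries(2, -7) -> -10  [called from index_entries, line 5]
  index_entries(3, -4) -> -10  [called from index_entries, line 5]
  index_entries(4, 0) -> -10  [called from rank_cells, line 21]
  rank_cells([2, 2, -3, 4, 1, 10, 5, -4, 4, 7]) -> -10  [called from main, line 32]
  gauge_drift(-10, 3) -> -4  [called from main, line 34]
Origin of each log line:
  1: logged in rank_cells at line 17
  2: logged in verify_load at line 8
  3-12: logged in verify_load at line 12
  13: logged in verify_load at line 13
  14: logged in rank_cells at line 20
  15-18: logged in index_entries at line 4
  19: logged in main at line 33
  20: logged in gauge_drift at line 24
A correct fix: line 5: replace `rate - total` with `rate + total`.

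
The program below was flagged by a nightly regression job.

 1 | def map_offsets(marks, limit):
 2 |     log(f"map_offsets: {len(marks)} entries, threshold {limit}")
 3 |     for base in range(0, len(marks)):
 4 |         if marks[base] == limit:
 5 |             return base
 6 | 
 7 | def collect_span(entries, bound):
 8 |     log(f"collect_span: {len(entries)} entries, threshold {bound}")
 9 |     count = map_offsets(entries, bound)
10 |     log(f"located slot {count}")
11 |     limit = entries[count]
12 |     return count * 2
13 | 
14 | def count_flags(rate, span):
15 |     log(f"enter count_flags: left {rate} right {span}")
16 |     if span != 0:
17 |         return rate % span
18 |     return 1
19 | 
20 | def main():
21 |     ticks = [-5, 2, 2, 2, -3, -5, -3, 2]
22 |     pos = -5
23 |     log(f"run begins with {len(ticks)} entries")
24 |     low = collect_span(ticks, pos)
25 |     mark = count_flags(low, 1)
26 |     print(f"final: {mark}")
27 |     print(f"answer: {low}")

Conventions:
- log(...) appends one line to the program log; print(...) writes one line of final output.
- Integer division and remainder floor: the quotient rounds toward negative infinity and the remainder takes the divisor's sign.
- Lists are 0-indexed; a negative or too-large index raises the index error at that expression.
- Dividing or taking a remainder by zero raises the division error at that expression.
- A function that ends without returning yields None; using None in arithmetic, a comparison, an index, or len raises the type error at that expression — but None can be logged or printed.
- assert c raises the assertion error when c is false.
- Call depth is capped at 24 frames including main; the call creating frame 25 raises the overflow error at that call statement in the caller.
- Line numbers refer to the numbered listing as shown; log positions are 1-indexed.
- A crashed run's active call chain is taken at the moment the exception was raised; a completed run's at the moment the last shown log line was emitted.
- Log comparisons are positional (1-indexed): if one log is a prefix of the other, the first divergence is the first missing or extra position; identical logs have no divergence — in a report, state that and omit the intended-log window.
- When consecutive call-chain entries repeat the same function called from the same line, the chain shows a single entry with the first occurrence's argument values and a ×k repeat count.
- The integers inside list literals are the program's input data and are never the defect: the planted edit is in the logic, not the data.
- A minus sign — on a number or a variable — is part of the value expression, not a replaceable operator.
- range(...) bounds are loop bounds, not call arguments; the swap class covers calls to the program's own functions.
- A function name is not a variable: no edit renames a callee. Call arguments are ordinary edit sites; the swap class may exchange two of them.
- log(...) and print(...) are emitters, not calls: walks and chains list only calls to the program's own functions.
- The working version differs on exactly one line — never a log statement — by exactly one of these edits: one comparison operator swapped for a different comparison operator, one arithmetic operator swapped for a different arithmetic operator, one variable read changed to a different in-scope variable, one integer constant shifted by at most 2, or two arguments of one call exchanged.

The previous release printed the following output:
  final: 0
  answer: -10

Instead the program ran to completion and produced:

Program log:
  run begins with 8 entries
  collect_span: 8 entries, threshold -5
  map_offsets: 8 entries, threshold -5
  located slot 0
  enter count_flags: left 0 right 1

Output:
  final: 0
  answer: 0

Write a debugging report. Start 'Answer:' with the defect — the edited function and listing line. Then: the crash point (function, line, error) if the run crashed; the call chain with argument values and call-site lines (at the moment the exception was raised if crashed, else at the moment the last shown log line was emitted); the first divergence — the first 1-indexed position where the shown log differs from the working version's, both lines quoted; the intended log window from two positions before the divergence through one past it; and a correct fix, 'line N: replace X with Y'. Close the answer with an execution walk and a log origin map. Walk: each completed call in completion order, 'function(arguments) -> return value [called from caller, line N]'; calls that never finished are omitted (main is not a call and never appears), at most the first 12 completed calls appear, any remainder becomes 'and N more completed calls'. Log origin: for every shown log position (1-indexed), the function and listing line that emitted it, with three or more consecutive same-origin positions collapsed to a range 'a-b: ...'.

Answer: the defect is in collect_span at line 12.
Key fact: Position 5 is the first bad log line: 'enter count_flags: left 0 right 1' should read 'enter count_flags: left -10 right 1'.
Call chain: main -> count_flags(0, 1) (called at line 25).
First divergence: position 5 — the shown line 'enter count_flags: left 0 right 1' should read 'enter count_flags: left -10 right 1'.
Intended log window:
  3: map_offsets: 8 entries, threshold -5
  4: located slot 0
  5: enter count_flags: left -10 right 1
Execution walk:
  map_offsets([-5, 2, 2, 2, -3, -5, -3, 2], -5) -> 0  [called from collect_span, line 9]
  collect_span([-5, 2, 2, 2, -3, -5, -3, 2], -5) -> 0  [called from main, line 24]
  count_flags(0, 1) -> 0  [called from main, line 25]
Log origin:
  1: from main, line 23
  2: from collect_span, line 8
  3: from map_offsets, line 2
  4: from collect_span, line 10
  5: from count_flags, line 15
A correct fix: line 12: replace `count` with `limit`.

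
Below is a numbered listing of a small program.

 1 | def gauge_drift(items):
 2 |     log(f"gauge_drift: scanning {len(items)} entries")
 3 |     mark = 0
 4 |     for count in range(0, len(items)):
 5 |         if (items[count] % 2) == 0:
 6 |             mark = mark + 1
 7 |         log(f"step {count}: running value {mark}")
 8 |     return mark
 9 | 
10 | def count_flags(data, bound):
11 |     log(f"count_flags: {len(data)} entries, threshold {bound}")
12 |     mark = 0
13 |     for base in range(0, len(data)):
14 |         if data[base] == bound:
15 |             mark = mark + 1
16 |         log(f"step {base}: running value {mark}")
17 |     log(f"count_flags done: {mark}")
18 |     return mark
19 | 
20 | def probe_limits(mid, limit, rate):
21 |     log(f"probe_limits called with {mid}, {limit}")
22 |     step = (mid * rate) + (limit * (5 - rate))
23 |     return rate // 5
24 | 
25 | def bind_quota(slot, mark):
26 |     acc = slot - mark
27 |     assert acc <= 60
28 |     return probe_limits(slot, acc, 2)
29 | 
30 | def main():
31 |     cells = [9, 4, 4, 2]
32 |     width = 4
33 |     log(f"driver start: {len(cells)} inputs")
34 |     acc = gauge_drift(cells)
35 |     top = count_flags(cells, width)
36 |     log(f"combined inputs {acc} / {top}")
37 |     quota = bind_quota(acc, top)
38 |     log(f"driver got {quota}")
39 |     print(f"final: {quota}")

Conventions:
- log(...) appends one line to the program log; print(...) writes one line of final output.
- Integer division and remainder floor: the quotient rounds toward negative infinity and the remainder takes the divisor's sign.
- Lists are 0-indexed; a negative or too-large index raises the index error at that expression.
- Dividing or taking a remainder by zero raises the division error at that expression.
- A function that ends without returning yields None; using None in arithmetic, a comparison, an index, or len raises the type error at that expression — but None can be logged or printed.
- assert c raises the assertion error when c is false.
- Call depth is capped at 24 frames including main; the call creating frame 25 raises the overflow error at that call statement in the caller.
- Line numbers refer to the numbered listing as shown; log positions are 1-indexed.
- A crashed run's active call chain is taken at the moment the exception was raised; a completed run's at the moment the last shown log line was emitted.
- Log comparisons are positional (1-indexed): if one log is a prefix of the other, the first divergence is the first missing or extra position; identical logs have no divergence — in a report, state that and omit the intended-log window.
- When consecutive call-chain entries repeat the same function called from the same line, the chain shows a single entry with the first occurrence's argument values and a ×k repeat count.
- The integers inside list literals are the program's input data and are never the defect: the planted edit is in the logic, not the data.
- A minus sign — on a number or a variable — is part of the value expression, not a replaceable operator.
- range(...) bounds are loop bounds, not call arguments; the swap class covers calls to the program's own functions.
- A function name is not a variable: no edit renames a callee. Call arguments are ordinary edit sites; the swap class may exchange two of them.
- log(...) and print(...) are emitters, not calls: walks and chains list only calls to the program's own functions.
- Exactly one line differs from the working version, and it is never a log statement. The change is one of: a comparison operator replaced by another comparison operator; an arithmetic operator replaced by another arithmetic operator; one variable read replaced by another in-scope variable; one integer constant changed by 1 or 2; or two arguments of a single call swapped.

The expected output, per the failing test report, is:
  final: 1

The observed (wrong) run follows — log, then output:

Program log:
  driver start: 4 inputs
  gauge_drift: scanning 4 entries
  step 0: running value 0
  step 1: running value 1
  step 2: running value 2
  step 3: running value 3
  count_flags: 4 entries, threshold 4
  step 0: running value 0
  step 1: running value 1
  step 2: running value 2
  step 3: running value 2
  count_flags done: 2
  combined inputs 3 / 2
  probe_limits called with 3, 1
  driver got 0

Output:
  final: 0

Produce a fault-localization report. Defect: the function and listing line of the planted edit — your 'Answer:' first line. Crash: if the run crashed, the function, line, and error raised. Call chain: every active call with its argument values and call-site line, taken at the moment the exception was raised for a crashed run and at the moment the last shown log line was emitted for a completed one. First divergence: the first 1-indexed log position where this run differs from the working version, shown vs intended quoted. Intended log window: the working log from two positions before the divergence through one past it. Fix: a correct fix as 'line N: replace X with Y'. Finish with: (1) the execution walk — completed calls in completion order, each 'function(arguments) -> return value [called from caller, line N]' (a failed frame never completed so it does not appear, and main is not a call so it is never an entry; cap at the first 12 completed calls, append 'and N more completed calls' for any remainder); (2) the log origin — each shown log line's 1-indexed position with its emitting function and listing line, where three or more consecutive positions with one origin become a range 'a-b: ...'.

Answer: the defect is in probe_limits at line 23.
Key fact: The earliest visible damage is log position 15 — 'driver got 0' rather than the intended 'driver got 1'.
Call chain: main.
First divergence: position 15 — the shown line 'driver got 0' should read 'driver got 1'.
Intended log window:
  13: combined inputs 3 / 2
  14: probe_limits called with 3, 1
  15: driver got 1
Execution walk:
  gauge_drift([9, 4, 4, 2]) -> 3  [called from main, line 34]
  count_flags([9, 4, 4, 2], 4) -> 2  [called from main, line 35]
  probe_limits(3, 1, 2) -> 0  [called from bind_quota, line 28]
  bind_quota(3, 2) -> 0  [called from main, line 37]
Log origin:
  1: emitted by main (line 33)
  2: emitted by gauge_drift (line 2)
  3-6: emitted by gauge_drift (line 7)
  7: emitted by count_flags (line 11)
  8-11: emitted by count_flags (line 16)
  12: emitted by count_flags (line 17)
  13: emitted by main (line 36)
  14: emitted by probe_limits (line 21)
  15: emitted by main (line 38)
A correct fix: line 23: replace `rate` with `step`.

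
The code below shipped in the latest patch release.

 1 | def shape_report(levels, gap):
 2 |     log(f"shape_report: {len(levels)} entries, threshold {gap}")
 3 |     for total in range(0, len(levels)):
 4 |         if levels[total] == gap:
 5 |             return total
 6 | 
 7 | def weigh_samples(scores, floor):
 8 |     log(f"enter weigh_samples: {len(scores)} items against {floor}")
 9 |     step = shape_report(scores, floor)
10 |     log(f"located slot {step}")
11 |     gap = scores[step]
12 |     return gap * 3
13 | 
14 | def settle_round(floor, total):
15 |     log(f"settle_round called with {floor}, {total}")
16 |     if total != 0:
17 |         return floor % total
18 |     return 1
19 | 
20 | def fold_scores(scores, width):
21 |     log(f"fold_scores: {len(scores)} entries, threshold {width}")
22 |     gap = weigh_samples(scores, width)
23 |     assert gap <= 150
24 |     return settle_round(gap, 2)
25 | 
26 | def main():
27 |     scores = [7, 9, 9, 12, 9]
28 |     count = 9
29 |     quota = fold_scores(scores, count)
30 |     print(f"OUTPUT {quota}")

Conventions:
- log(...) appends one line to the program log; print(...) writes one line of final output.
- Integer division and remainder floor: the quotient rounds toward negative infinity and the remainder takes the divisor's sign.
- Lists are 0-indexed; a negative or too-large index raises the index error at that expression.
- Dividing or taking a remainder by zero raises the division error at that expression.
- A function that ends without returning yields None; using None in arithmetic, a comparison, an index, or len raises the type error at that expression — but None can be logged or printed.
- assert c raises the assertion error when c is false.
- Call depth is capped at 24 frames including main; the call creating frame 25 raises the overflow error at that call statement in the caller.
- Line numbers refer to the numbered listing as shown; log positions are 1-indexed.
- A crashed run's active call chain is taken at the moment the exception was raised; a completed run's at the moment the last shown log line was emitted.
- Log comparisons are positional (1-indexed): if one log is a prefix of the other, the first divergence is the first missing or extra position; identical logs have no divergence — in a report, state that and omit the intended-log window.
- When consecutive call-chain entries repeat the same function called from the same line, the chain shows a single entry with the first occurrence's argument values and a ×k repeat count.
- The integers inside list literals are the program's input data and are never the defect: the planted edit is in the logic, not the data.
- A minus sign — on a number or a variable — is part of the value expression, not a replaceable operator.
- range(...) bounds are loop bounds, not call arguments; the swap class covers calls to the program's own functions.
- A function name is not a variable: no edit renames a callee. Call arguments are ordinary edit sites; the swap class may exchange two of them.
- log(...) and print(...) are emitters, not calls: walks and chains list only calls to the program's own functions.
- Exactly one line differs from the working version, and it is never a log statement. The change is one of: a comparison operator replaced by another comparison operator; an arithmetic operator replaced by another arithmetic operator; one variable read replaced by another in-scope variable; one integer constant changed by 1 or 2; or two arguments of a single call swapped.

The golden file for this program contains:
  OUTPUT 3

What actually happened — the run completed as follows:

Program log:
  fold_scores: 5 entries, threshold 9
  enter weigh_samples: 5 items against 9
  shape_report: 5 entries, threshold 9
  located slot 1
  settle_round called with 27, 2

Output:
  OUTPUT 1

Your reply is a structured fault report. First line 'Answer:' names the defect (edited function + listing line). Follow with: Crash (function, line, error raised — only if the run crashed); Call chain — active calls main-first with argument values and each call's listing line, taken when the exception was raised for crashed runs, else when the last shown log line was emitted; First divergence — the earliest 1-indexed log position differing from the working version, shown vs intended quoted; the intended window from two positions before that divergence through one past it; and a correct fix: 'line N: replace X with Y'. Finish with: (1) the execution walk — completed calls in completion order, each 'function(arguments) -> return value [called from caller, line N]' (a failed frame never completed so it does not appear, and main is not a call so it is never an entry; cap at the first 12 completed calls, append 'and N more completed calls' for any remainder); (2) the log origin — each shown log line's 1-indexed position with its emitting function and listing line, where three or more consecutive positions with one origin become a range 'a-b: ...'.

Answer: the defect is in fold_scores at line 24.
Key observation: The earliest visible damage is log position 5 — 'settle_round called with 27, 2' rather than the intended 'settle_round called with 27, 4'.
Call chain: main -> fold_scores([7, 9, 9, 12, 9], 9) (called at line 29) -> settle_round(27, 2) (called at line 24).
First divergence: at position 5 the run shows 'settle_round called with 27, 2' where the working version logs 'settle_round called with 27, 4'.
Intended log window:
  3: shape_report: 5 entries, threshold 9
  4: located slot 1
  5: settle_round called with 27, 4
Execution walk:
  shape_report([7, 9, 9, 12, 9], 9) -> 1  [called from weigh_samples, line 9]
  weigh_samples([7, 9, 9, 12, 9], 9) -> 27  [called from fold_scores, line 22]
  settle_round(27, 2) -> 1  [called from fold_scores, line 24]
  fold_scores([7, 9, 9, 12, 9], 9) -> 1  [called from main, line 29]
Origin of each log line:
  1 — fold_scores, line 21
  2 — weigh_samples, line 8
  3 — shape_report, line 2
  4 — weigh_samples, line 10
  5 — settle_round, line 15
A correct fix: line 24: replace `2` with `4`.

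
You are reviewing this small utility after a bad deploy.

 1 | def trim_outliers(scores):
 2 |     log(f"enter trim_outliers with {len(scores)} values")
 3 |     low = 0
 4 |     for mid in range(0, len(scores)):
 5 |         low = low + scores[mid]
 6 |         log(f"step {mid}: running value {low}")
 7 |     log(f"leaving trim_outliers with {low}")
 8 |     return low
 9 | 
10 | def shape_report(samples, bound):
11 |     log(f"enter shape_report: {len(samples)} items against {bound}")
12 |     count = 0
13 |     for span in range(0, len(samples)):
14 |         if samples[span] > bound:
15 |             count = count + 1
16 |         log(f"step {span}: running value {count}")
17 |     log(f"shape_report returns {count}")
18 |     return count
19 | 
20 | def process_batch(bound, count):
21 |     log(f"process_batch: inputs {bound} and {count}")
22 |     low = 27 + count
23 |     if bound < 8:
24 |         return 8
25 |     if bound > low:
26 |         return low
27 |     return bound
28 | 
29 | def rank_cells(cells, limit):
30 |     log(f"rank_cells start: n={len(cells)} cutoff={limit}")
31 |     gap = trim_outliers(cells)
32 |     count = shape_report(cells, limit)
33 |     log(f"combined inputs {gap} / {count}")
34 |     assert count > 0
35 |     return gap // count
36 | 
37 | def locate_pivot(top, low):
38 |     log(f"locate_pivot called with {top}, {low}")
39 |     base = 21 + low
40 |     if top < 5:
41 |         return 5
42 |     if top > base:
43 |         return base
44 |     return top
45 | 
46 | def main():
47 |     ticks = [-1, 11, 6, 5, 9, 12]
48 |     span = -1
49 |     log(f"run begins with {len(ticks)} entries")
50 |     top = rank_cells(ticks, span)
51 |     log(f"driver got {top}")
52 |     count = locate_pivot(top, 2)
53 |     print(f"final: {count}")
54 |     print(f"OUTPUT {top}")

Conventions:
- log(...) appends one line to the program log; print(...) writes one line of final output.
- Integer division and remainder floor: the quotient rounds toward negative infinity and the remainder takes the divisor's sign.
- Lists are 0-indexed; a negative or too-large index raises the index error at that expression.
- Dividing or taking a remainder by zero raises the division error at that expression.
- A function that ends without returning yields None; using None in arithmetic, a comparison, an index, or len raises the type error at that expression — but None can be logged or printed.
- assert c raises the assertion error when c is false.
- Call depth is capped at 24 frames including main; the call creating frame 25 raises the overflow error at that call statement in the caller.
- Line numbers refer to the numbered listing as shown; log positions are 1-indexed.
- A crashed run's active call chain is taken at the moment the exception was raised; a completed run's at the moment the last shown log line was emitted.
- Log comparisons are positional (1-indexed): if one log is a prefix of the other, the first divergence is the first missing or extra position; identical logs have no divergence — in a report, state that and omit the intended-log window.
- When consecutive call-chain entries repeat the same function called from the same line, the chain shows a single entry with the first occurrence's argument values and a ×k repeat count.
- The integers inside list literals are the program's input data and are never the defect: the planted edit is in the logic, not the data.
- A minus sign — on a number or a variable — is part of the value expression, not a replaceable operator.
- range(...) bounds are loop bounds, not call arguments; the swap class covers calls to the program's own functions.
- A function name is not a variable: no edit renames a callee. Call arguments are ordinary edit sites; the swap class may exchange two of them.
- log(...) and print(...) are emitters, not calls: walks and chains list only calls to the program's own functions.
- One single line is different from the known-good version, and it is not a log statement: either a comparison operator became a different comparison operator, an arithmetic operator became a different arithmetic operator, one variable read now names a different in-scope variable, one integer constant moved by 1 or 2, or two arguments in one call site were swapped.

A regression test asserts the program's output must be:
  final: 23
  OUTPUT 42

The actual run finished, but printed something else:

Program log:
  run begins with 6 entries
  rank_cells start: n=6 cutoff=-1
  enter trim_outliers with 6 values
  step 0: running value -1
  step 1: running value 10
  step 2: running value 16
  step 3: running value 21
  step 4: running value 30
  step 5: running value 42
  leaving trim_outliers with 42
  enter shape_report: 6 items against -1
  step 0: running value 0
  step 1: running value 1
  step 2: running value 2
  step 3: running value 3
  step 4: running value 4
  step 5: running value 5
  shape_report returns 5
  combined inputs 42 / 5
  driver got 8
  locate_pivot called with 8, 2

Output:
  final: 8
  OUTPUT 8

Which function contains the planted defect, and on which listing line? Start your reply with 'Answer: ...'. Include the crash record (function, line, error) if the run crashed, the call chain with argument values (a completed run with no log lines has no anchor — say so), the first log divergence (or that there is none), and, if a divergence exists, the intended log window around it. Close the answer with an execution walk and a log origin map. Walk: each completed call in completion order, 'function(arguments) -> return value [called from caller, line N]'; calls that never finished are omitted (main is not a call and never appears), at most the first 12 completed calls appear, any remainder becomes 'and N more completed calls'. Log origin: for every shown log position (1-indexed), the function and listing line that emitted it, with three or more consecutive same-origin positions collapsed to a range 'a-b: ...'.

Answer: the defect is in shape_report at line 14.
Key fact: The log first diverges at position 12: the faulty run prints 'step 0: running value 0' where the working version prints 'step 0: running value 1'.
Call chain: main -> locate_pivot(8, 2) (called at line 52).
First divergence: position 12 — the shown line 'step 0: running value 0' should read 'step 0: running value 1'.
Intended log window:
  10: leaving trim_outliers with 42
  11: enter shape_report: 6 items against -1
  12: step 0: running value 1
  13: step 1: running value 1
Execution walk:
  trim_outliers([-1, 11, 6, 5, 9, 12]) -> 42  [called from rank_cells, line 31]
  shape_report([-1, 11, 6, 5, 9, 12], -1) -> 5  [called from rank_cells, line 32]
  rank_cells([-1, 11, 6, 5, 9, 12], -1) -> 8  [called from main, line 50]
  locate_pivot(8, 2) -> 8  [called from main, line 52]
Log origin:
  1: logged in main at line 49
  2: logged in rank_cells at line 30
  3: logged in trim_outliers at line 2
  4-9: logged in trim_outliers at line 6
  10: logged in trim_outliers at line 7
  11: logged in shape_report at line 11
  12-17: logged in shape_report at line 16
  18: logged in shape_report at line 17
  19: logged in rank_cells at line 33
  20: logged in main at line 51
  21: logged in locate_pivot at line 38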